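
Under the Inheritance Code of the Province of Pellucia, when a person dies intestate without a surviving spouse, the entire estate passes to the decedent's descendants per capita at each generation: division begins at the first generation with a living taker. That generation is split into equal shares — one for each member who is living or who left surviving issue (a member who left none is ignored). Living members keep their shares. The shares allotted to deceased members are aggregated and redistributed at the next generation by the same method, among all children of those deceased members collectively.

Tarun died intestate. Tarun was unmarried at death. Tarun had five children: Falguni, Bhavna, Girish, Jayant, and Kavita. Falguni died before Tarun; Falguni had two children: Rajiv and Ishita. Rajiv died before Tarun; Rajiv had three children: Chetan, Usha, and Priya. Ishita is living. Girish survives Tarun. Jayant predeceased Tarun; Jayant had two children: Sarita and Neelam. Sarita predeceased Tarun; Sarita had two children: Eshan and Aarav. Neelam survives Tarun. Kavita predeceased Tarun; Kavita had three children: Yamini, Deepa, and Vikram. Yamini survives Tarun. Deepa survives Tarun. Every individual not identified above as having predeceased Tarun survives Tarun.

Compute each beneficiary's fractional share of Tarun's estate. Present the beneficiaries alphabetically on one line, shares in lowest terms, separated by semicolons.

Aarav 6/175; Bhavna 1/5; Chetan 6/175; Deepa 3/35; Eshan 6/175; Girish 1/5; Ishita 3/35; Neelam 3/35; Priya 6/175; Usha 6/175; Vikram 3/35; Yamini 3/35

There is no surviving spouse, so the entire estate passes to Tarun's descendants per capita at each generation.
At generation 1 (Falguni, Bhavna, Girish, Jayant, Kavita) there are 5 shares of (1)/5 = 1/5 each.
Living: Bhavna and Girish — each takes 1/5.
Deceased: Falguni, Jayant, and Kavita. Their combined 3/5 is pooled and carried to generation 2.
At generation 2 (Rajiv, Ishita, Sarita, Neelam, Yamini, Deepa, Vikram) there are 7 shares of (3/5)/7 = 3/35 each.
Living: Ishita, Neelam, Yamini, Deepa, and Vikram — each takes 3/35.
Deceased: Rajiv and Sarita. Their combined 6/35 is pooled and carried to generation 3.
At generation 3 (Chetan, Usha, Priya, Eshan, Aarav) there are 5 shares of (6/35)/5 = 6/175 each.
Living: Chetan, Usha, Priya, Eshan, and Aarav — each takes 6/175.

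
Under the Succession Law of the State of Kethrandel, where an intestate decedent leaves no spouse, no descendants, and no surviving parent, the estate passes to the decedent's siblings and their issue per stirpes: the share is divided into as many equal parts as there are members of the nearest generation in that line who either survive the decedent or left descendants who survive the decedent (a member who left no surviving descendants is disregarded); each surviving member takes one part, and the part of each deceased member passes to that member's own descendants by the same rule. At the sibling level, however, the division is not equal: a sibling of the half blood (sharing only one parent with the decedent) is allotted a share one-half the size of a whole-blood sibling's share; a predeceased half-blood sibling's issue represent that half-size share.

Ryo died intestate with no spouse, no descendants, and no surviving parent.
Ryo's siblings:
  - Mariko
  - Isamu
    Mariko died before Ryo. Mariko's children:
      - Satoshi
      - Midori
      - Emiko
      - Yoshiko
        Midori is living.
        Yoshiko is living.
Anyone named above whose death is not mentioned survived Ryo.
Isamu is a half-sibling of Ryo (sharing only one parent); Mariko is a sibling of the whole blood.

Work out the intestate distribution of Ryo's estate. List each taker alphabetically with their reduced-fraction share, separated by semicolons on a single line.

No spouse, descendants, or parent survives, so the estate passes to Ryo's siblings per stirpes.
Half-blood siblings count for one-half the weight of whole-blood siblings at the initial division.
Dividing 1 in proportion to weights (total weight 3/2): Mariko (weight 1) → 2/3; Isamu (weight 1/2) → 1/3.
Mariko predeceased; the 2/3 allotted to Mariko's branch passes to Mariko's issue by representation.
The 2/3 is divided into 4 equal shares of 1/6 among Satoshi, Midori, Emiko, Yoshiko.
Satoshi is living and takes 1/6.
Midori is living and takes 1/6.
Emiko is living and takes 1/6.
Yoshiko is living and takes 1/6.
Isamu is living and takes 1/3.

Emiko 1/6; Isamu 1/3; Midori 1/6; Satoshi 1/6; Yoshiko 1/6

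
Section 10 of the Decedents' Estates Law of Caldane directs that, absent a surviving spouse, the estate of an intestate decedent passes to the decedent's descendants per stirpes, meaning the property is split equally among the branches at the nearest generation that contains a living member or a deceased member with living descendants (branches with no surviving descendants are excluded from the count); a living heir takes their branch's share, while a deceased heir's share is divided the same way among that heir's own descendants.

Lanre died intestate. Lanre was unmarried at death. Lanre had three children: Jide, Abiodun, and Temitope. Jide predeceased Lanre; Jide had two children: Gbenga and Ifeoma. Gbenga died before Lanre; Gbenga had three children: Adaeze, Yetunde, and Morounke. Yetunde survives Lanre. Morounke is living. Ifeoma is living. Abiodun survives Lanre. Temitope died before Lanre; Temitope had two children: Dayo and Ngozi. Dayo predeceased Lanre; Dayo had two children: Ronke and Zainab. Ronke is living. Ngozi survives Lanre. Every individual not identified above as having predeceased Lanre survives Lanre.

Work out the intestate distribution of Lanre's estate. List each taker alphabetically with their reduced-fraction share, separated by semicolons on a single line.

Abiodun 1/3; Adaeze 1/18; Ifeoma 1/6; Morounke 1/18; Ngozi 1/6; Ronke 1/12; Yetunde 1/18; Zainab 1/12

There is no surviving spouse, so the entire estate passes to Lanre's descendants per stirpes.
The estate is divided into 3 equal shares of 1/3 among Jide, Abiodun, Temitope.
Jide predeceased; the 1/3 allotted to Jide's branch passes to Jide's issue by representation.
The 1/3 is divided into 2 equal shares of 1/6 among Gbenga, Ifeoma.
Gbenga predeceased; the 1/6 allotted to Gbenga's branch passes to Gbenga's issue by representation.
The 1/6 is divided into 3 equal shares of 1/18 among Adaeze, Yetunde, Morounke.
Adaeze is living and takes 1/18.
Yetunde is living and takes 1/18.
Morounke is living and takes 1/18.
Ifeoma is living and takes 1/6.
Abiodun is living and takes 1/3.
Temitope predeceased; the 1/3 allotted to Temitope's branch passes to Temitope's issue by representation.
The 1/3 is divided into 2 equal shares of 1/6 among Dayo, Ngozi.
Dayo predeceased; the 1/6 allotted to Dayo's branch passes to Dayo's issue by representation.
The 1/6 is divided into 2 equal shares of 1/12 among Ronke, Zainab.
Ronke is living and takes 1/12.
Zainab is living and takes 1/12.
Ngozi is living and takes 1/6.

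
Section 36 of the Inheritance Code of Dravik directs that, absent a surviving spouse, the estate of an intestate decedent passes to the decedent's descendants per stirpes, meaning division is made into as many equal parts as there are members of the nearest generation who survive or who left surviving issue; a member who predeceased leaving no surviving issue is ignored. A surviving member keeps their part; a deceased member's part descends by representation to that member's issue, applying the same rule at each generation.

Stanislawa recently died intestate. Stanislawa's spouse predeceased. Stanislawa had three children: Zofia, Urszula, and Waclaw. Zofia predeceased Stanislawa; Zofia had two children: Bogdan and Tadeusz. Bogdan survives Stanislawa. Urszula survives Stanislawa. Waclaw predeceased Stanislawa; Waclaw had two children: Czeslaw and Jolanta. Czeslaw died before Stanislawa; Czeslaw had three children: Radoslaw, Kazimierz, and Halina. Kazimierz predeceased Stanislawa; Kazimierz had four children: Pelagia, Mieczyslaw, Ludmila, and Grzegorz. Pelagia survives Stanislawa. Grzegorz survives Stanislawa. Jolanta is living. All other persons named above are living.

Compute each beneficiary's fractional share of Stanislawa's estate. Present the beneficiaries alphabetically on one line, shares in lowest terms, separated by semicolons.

There is no surviving spouse, so the entire estate passes to Stanislawa's descendants per stirpes.
The estate is divided into 3 equal shares of 1/3 among Zofia, Urszula, Waclaw.
Zofia predeceased; the 1/3 allotted to Zofia's branch passes to Zofia's issue by representation.
The 1/3 is divided into 2 equal shares of 1/6 among Bogdan, Tadeusz.
Bogdan is living and takes 1/6.
Tadeusz is living and takes 1/6.
Urszula is living and takes 1/3.
Waclaw predeceased; the 1/3 allotted to Waclaw's branch passes to Waclaw's issue by representation.
The 1/3 is divided into 2 equal shares of 1/6 among Czeslaw, Jolanta.
Czeslaw predeceased; the 1/6 allotted to Czeslaw's branch passes to Czeslaw's issue by representation.
The 1/6 is divided into 3 equal shares of 1/18 among Radoslaw, Kazimierz, Halina.
Radoslaw is living and takes 1/18.
Kazimierz predeceased; the 1/18 allotted to Kazimierz's branch passes to Kazimierz's issue by representation.
The 1/18 is divided into 4 equal shares of 1/72 among Pelagia, Mieczyslaw, Ludmila, Grzegorz.
Pelagia is living and takes 1/72.
Mieczyslaw is living and takes 1/72.
Ludmila is living and takes 1/72.
Grzegorz is living and takes 1/72.
Halina is living and takes 1/18.
Jolanta is living and takes 1/6.

Bogdan 1/6; Grzegorz 1/72; Halina 1/18; Jolanta 1/6; Ludmila 1/72; Mieczyslaw 1/72; Pelagia 1/72; Radoslaw 1/18; Tadeusz 1/6; Urszula 1/3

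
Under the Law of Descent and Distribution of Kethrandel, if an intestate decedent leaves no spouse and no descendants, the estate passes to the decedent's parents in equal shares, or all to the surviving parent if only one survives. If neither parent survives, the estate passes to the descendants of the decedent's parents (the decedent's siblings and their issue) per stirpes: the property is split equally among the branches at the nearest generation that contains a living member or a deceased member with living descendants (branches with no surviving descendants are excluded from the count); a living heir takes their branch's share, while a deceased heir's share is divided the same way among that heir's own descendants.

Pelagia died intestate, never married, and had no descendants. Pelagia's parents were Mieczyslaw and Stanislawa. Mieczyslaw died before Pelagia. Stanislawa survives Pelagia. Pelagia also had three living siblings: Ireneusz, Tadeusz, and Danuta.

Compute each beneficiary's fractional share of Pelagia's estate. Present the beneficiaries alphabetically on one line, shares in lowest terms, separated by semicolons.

Stanislawa 1

Only one parent, Stanislawa, survives, so Stanislawa takes the entire estate. The siblings take nothing because a surviving parent has priority.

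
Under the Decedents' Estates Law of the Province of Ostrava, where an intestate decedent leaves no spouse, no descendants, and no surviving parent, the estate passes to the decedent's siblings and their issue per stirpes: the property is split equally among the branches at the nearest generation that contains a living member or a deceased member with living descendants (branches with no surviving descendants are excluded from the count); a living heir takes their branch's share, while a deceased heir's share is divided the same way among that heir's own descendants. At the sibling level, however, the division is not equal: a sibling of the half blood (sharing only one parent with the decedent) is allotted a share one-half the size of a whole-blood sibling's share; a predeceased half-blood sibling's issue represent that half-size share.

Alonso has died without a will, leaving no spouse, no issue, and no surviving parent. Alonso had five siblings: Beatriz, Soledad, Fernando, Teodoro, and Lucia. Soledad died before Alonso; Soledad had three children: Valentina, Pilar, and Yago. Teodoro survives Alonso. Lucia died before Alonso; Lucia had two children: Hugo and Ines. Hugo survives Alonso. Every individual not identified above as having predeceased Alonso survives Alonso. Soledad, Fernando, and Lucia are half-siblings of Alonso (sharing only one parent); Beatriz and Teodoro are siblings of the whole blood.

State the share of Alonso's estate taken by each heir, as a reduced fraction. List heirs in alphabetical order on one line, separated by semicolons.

Beatriz 2/7; Fernando 1/7; Hugo 1/14; Ines 1/14; Pilar 1/21; Teodoro 2/7; Valentina 1/21; Yago 1/21

No spouse, descendants, or parent survives, so the estate passes to Alonso's siblings per stirpes.
Half-blood siblings count for one-half the weight of whole-blood siblings at the initial division.
Dividing 1 in proportion to weights (total weight 7/2): Beatriz (weight 1) → 2/7; Soledad (weight 1/2) → 1/7; Fernando (weight 1/2) → 1/7; Teodoro (weight 1) → 2/7; Lucia (weight 1/2) → 1/7.
Beatriz is living and takes 2/7.
Soledad predeceased; the 1/7 allotted to Soledad's branch passes to Soledad's issue by representation.
The 1/7 is divided into 3 equal shares of 1/21 among Valentina, Pilar, Yago.
Valentina is living and takes 1/21.
Pilar is living and takes 1/21.
Yago is living and takes 1/21.
Fernando is living and takes 1/7.
Teodoro is living and takes 2/7.
Lucia predeceased; the 1/7 allotted to Lucia's branch passes to Lucia's issue by representation.
The 1/7 is divided into 2 equal shares of 1/14 among Hugo, Ines.
Hugo is living and takes 1/14.
Ines is living and takes 1/14.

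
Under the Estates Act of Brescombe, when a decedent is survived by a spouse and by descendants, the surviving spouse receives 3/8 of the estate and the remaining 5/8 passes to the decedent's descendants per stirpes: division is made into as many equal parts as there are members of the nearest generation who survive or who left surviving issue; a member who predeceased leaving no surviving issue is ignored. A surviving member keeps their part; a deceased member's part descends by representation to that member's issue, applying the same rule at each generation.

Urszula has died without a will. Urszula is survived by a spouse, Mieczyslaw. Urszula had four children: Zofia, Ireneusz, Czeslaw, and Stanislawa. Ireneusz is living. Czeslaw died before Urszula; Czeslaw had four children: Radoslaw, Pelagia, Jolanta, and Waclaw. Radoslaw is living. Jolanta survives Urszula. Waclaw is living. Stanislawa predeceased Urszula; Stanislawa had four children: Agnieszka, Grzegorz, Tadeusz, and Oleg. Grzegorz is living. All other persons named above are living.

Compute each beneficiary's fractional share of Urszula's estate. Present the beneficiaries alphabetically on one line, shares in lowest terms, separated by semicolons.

Mieczyslaw, as surviving spouse, takes 3/8.
The remaining 5/8 passes to Urszula's descendants per stirpes.
The 5/8 is divided into 4 equal shares of 5/32 among Zofia, Ireneusz, Czeslaw, Stanislawa.
Zofia is living and takes 5/32.
Ireneusz is living and takes 5/32.
Czeslaw predeceased; the 5/32 allotted to Czeslaw's branch passes to Czeslaw's issue by representation.
The 5/32 is divided into 4 equal shares of 5/128 among Radoslaw, Pelagia, Jolanta, Waclaw.
Radoslaw is living and takes 5/128.
Pelagia is living and takes 5/128.
Jolanta is living and takes 5/128.
Waclaw is living and takes 5/128.
Stanislawa predeceased; the 5/32 allotted to Stanislawa's branch passes to Stanislawa's issue by representation.
The 5/32 is divided into 4 equal shares of 5/128 among Agnieszka, Grzegorz, Tadeusz, Oleg.
Agnieszka is living and takes 5/128.
Grzegorz is living and takes 5/128.
Tadeusz is living and takes 5/128.
Oleg is living and takes 5/128.

Agnieszka 5/128; Grzegorz 5/128; Ireneusz 5/32; Jolanta 5/128; Mieczyslaw 3/8; Oleg 5/128; Pelagia 5/128; Radoslaw 5/128; Tadeusz 5/128; Waclaw 5/128; Zofia 5/32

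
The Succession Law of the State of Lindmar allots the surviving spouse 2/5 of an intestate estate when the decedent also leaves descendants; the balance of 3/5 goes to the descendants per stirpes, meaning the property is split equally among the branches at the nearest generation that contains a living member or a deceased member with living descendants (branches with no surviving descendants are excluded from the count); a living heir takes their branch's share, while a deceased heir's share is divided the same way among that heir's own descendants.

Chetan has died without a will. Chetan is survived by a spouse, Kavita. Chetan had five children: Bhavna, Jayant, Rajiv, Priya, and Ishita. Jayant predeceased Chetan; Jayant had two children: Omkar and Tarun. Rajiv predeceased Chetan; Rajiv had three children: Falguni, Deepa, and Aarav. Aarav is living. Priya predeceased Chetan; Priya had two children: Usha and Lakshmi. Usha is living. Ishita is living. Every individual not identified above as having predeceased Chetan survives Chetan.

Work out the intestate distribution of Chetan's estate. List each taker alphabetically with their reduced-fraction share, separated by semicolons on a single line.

Kavita, as surviving spouse, takes 2/5.
The remaining 3/5 passes to Chetan's descendants per stirpes.
The 3/5 is divided into 5 equal shares of 3/25 among Bhavna, Jayant, Rajiv, Priya, Ishita.
Bhavna is living and takes 3/25.
Jayant predeceased; the 3/25 allotted to Jayant's branch passes to Jayant's issue by representation.
The 3/25 is divided into 2 equal shares of 3/50 among Omkar, Tarun.
Omkar is living and takes 3/50.
Tarun is living and takes 3/50.
Rajiv predeceased; the 3/25 allotted to Rajiv's branch passes to Rajiv's issue by representation.
The 3/25 is divided into 3 equal shares of 1/25 among Falguni, Deepa, Aarav.
Falguni is living and takes 1/25.
Deepa is living and takes 1/25.
Aarav is living and takes 1/25.
Priya predeceased; the 3/25 allotted to Priya's branch passes to Priya's issue by representation.
The 3/25 is divided into 2 equal shares of 3/50 among Usha, Lakshmi.
Usha is living and takes 3/50.
Lakshmi is living and takes 3/50.
Ishita is living and takes 3/25.

Aarav 1/25; Bhavna 3/25; Deepa 1/25; Falguni 1/25; Ishita 3/25; Kavita 2/5; Lakshmi 3/50; Omkar 3/50; Tarun 3/50; Usha 3/50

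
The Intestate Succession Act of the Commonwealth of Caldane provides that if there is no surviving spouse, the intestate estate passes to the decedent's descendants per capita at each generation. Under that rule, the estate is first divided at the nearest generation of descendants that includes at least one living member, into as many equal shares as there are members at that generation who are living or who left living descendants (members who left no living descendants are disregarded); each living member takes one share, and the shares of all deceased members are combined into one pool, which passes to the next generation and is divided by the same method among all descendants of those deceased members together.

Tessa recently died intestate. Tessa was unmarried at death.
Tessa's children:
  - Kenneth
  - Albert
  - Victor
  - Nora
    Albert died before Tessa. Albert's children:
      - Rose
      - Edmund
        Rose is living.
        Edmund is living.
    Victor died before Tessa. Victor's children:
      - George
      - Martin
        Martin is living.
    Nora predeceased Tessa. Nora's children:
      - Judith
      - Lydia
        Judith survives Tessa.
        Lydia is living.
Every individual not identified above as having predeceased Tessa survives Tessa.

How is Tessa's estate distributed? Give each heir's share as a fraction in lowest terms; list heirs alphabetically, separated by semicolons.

Edmund 1/8; George 1/8; Judith 1/8; Kenneth 1/4; Lydia 1/8; Martin 1/8; Rose 1/8

There is no surviving spouse, so the entire estate passes to Tessa's descendants per capita at each generation.
At generation 1 (Kenneth, Albert, Victor, Nora) there are 4 shares of (1)/4 = 1/4 each.
Living: Kenneth — each takes 1/4.
Deceased: Albert, Victor, and Nora. Their combined 3/4 is pooled and carried to generation 2.
At generation 2 (Rose, Edmund, George, Martin, Judith, Lydia) there are 6 shares of (3/4)/6 = 1/8 each.
Living: Rose, Edmund, George, Martin, Judith, and Lydia — each takes 1/8.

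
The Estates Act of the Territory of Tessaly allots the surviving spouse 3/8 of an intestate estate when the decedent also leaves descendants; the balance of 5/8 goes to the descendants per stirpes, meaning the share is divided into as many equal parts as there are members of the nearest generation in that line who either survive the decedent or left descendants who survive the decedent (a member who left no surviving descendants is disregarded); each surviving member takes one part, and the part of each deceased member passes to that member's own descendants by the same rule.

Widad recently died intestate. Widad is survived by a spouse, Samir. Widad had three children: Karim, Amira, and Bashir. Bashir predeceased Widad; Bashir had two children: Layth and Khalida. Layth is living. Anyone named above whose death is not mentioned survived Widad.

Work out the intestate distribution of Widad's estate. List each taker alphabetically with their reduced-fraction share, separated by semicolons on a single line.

Amira 5/24; Karim 5/24; Khalida 5/48; Layth 5/48; Samir 3/8

Samir, as surviving spouse, takes 3/8.
The remaining 5/8 passes to Widad's descendants per stirpes.
The 5/8 is divided into 3 equal shares of 5/24 among Karim, Amira, Bashir.
Karim is living and takes 5/24.
Amira is living and takes 5/24.
Bashir predeceased; the 5/24 allotted to Bashir's branch passes to Bashir's issue by representation.
The 5/24 is divided into 2 equal shares of 5/48 among Layth, Khalida.
Layth is living and takes 5/48.
Khalida is living and takes 5/48.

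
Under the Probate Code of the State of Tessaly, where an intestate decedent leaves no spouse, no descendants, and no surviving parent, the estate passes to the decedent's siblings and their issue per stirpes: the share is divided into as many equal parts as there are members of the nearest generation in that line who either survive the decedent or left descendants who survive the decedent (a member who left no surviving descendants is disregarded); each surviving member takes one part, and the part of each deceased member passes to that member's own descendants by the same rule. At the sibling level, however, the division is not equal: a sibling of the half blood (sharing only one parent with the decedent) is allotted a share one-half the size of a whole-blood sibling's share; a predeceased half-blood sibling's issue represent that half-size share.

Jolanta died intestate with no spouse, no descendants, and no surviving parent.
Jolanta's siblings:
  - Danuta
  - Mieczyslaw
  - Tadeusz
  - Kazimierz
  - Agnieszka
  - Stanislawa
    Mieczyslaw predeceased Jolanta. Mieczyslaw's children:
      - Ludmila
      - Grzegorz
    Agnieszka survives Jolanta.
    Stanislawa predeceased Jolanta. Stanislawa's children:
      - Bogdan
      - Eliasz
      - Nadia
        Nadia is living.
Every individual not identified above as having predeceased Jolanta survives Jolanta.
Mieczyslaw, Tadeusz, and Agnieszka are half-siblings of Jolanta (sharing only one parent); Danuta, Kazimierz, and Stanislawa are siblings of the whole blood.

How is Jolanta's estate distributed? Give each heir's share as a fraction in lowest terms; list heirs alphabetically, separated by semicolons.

No spouse, descendants, or parent survives, so the estate passes to Jolanta's siblings per stirpes.
Half-blood siblings count for one-half the weight of whole-blood siblings at the initial division.
Dividing 1 in proportion to weights (total weight 9/2): Danuta (weight 1) → 2/9; Mieczyslaw (weight 1/2) → 1/9; Tadeusz (weight 1/2) → 1/9; Kazimierz (weight 1) → 2/9; Agnieszka (weight 1/2) → 1/9; Stanislawa (weight 1) → 2/9.
Danuta is living and takes 2/9.
Mieczyslaw predeceased; the 1/9 allotted to Mieczyslaw's branch passes to Mieczyslaw's issue by representation.
The 1/9 is divided into 2 equal shares of 1/18 among Ludmila, Grzegorz.
Ludmila is living and takes 1/18.
Grzegorz is living and takes 1/18.
Tadeusz is living and takes 1/9.
Kazimierz is living and takes 2/9.
Agnieszka is living and takes 1/9.
Stanislawa predeceased; the 2/9 allotted to Stanislawa's branch passes to Stanislawa's issue by representation.
The 2/9 is divided into 3 equal shares of 2/27 among Bogdan, Eliasz, Nadia.
Bogdan is living and takes 2/27.
Eliasz is living and takes 2/27.
Nadia is living and takes 2/27.

Agnieszka 1/9; Bogdan 2/27; Danuta 2/9; Eliasz 2/27; Grzegorz 1/18; Kazimierz 2/9; Ludmila 1/18; Nadia 2/27; Tadeusz 1/9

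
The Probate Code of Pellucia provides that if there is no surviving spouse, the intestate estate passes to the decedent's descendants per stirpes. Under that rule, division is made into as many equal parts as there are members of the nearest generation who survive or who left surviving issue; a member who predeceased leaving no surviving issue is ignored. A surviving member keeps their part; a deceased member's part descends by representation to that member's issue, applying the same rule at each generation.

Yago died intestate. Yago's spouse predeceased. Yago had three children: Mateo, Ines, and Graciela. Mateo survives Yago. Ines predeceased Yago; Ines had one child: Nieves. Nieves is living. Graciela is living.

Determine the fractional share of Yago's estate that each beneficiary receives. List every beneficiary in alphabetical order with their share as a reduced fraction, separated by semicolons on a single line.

Graciela 1/3; Mateo 1/3; Nieves 1/3

There is no surviving spouse, so the entire estate passes to Yago's descendants per stirpes.
The estate is divided into 3 equal shares of 1/3 among Mateo, Ines, Graciela.
Mateo is living and takes 1/3.
Ines predeceased; the 1/3 allotted to Ines's branch passes to Ines's issue by representation.
Nieves is the sole taker at this level and receives the full 1/3.
Graciela is living and takes 1/3.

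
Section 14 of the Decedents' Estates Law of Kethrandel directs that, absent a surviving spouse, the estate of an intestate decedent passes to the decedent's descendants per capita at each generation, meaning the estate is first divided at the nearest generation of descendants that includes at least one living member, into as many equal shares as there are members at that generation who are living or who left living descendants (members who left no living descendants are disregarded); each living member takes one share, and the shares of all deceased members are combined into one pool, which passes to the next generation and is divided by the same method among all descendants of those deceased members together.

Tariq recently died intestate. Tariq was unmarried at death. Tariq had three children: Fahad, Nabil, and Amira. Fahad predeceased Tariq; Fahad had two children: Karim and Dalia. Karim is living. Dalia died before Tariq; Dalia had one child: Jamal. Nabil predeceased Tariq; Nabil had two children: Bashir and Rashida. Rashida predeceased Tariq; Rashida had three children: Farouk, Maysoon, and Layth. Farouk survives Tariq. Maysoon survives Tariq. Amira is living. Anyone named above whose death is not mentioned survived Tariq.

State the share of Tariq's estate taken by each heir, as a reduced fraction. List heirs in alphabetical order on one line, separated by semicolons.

Amira 1/3; Bashir 1/6; Farouk 1/12; Jamal 1/12; Karim 1/6; Layth 1/12; Maysoon 1/12

There is no surviving spouse, so the entire estate passes to Tariq's descendants per capita at each generation.
At generation 1 (Fahad, Nabil, Amira) there are 3 shares of (1)/3 = 1/3 each.
Living: Amira — each takes 1/3.
Deceased: Fahad and Nabil. Their combined 2/3 is pooled and carried to generation 2.
At generation 2 (Karim, Dalia, Bashir, Rashida) there are 4 shares of (2/3)/4 = 1/6 each.
Living: Karim and Bashir — each takes 1/6.
Deceased: Dalia and Rashida. Their combined 1/3 is pooled and carried to generation 3.
At generation 3 (Jamal, Farouk, Maysoon, Layth) there are 4 shares of (1/3)/4 = 1/12 each.
Living: Jamal, Farouk, Maysoon, and Layth — each takes 1/12.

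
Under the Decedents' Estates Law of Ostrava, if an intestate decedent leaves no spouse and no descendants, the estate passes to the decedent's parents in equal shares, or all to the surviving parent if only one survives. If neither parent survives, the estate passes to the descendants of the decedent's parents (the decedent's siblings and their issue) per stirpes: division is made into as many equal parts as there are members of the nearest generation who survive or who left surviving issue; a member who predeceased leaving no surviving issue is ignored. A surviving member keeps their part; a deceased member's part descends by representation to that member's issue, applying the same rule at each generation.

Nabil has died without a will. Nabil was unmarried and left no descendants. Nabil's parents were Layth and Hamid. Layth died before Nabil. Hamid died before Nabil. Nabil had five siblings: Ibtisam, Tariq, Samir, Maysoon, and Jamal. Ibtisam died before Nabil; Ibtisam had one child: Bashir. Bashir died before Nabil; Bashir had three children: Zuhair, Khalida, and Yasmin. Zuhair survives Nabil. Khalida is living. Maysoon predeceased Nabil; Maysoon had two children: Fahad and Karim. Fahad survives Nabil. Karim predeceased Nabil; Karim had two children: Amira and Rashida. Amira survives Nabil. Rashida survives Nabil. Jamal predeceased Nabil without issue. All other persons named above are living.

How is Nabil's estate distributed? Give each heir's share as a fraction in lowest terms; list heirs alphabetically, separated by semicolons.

Neither parent survives and there are no descendants, so the estate passes to Nabil's siblings and their issue per stirpes.
Jamal left no surviving issue, so that branch lapses and is disregarded.
The estate is divided into 4 equal shares of 1/4 among Ibtisam, Tariq, Samir, Maysoon.
Ibtisam predeceased; the 1/4 allotted to Ibtisam's branch passes to Ibtisam's issue by representation.
Bashir's line is the sole branch at this level, so the full 1/4 passes to Bashir's issue by representation.
The 1/4 is divided into 3 equal shares of 1/12 among Zuhair, Khalida, Yasmin.
Zuhair is living and takes 1/12.
Khalida is living and takes 1/12.
Yasmin is living and takes 1/12.
Tariq is living and takes 1/4.
Samir is living and takes 1/4.
Maysoon predeceased; the 1/4 allotted to Maysoon's branch passes to Maysoon's issue by representation.
The 1/4 is divided into 2 equal shares of 1/8 among Fahad, Karim.
Fahad is living and takes 1/8.
Karim predeceased; the 1/8 allotted to Karim's branch passes to Karim's issue by representation.
The 1/8 is divided into 2 equal shares of 1/16 among Amira, Rashida.
Amira is living and takes 1/16.
Rashida is living and takes 1/16.

Amira 1/16; Fahad 1/8; Khalida 1/12; Rashida 1/16; Samir 1/4; Tariq 1/4; Yasmin 1/12; Zuhair 1/12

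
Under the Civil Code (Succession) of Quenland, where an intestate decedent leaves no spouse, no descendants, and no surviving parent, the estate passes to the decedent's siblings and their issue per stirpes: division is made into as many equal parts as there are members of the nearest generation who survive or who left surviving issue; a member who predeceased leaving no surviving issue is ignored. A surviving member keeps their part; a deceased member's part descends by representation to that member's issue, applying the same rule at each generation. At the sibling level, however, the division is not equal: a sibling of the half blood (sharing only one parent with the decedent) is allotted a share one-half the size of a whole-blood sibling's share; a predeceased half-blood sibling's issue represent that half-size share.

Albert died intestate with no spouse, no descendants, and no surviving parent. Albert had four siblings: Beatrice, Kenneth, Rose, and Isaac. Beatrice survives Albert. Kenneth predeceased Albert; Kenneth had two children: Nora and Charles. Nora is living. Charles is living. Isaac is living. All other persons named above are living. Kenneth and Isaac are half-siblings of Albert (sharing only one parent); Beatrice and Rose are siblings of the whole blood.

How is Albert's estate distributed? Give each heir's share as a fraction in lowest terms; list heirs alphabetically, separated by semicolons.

No spouse, descendants, or parent survives, so the estate passes to Albert's siblings per stirpes.
Half-blood siblings count for one-half the weight of whole-blood siblings at the initial division.
Dividing 1 in proportion to weights (total weight 3): Beatrice (weight 1) → 1/3; Kenneth (weight 1/2) → 1/6; Rose (weight 1) → 1/3; Isaac (weight 1/2) → 1/6.
Beatrice is living and takes 1/3.
Kenneth predeceased; the 1/6 allotted to Kenneth's branch passes to Kenneth's issue by representation.
The 1/6 is divided into 2 equal shares of 1/12 among Nora, Charles.
Nora is living and takes 1/12.
Charles is living and takes 1/12.
Rose is living and takes 1/3.
Isaac is living and takes 1/6.

Beatrice 1/3; Charles 1/12; Isaac 1/6; Nora 1/12; Rose 1/3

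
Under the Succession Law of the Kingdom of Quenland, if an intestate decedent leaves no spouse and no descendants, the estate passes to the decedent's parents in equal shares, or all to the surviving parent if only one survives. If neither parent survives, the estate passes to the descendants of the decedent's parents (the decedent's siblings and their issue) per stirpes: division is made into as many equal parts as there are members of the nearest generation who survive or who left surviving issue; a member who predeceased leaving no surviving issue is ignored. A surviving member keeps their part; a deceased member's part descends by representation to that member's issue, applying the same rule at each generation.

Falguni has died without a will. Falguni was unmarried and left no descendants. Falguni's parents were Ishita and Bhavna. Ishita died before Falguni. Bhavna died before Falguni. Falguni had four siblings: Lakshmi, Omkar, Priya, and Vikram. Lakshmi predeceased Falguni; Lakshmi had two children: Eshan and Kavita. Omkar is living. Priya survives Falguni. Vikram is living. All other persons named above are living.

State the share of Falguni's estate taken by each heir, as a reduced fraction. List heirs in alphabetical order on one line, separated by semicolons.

Eshan 1/8; Kavita 1/8; Omkar 1/4; Priya 1/4; Vikram 1/4

Neither parent survives and there are no descendants, so the estate passes to Falguni's siblings and their issue per stirpes.
The estate is divided into 4 equal shares of 1/4 among Lakshmi, Omkar, Priya, Vikram.
Lakshmi predeceased; the 1/4 allotted to Lakshmi's branch passes to Lakshmi's issue by representation.
The 1/4 is divided into 2 equal shares of 1/8 among Eshan, Kavita.
Eshan is living and takes 1/8.
Kavita is living and takes 1/8.
Omkar is living and takes 1/4.
Priya is living and takes 1/4.
Vikram is living and takes 1/4.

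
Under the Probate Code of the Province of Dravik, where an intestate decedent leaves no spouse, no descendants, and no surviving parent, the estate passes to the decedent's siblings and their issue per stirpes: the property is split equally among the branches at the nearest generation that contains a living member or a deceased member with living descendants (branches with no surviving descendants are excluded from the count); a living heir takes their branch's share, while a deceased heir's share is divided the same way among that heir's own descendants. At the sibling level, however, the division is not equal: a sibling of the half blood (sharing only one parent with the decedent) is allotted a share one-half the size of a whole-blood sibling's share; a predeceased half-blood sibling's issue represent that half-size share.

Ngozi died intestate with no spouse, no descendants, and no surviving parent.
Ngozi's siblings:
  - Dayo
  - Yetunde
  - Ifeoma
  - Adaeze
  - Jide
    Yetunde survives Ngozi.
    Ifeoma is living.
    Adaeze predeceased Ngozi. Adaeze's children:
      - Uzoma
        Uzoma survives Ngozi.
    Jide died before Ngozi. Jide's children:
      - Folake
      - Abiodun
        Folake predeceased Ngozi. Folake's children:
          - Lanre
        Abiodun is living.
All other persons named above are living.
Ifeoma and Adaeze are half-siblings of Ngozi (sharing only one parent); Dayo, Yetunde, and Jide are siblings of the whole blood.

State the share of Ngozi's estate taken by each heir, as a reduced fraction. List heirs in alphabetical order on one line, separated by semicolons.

No spouse, descendants, or parent survives, so the estate passes to Ngozi's siblings per stirpes.
Half-blood siblings count for one-half the weight of whole-blood siblings at the initial division.
Dividing 1 in proportion to weights (total weight 4): Dayo (weight 1) → 1/4; Yetunde (weight 1) → 1/4; Ifeoma (weight 1/2) → 1/8; Adaeze (weight 1/2) → 1/8; Jide (weight 1) → 1/4.
Dayo is living and takes 1/4.
Yetunde is living and takes 1/4.
Ifeoma is living and takes 1/8.
Adaeze predeceased; the 1/8 allotted to Adaeze's branch passes to Adaeze's issue by representation.
Uzoma is the sole taker at this level and receives the full 1/8.
Jide predeceased; the 1/4 allotted to Jide's branch passes to Jide's issue by representation.
The 1/4 is divided into 2 equal shares of 1/8 among Folake, Abiodun.
Folake predeceased; the 1/8 allotted to Folake's branch passes to Folake's issue by representation.
Lanre is the sole taker at this level and receives the full 1/8.
Abiodun is living and takes 1/8.

Abiodun 1/8; Dayo 1/4; Ifeoma 1/8; Lanre 1/8; Uzoma 1/8; Yetunde 1/4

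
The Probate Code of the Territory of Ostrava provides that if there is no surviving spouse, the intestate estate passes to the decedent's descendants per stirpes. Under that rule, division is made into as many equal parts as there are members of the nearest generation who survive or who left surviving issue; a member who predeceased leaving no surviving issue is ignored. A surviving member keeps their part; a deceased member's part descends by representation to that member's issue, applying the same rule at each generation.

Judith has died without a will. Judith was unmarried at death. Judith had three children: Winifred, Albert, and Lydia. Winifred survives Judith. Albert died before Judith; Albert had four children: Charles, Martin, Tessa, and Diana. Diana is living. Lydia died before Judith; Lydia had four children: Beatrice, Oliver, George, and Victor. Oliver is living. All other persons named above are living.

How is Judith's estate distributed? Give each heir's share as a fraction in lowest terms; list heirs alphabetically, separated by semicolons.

Beatrice 1/12; Charles 1/12; Diana 1/12; George 1/12; Martin 1/12; Oliver 1/12; Tessa 1/12; Victor 1/12; Winifred 1/3

There is no surviving spouse, so the entire estate passes to Judith's descendants per stirpes.
The estate is divided into 3 equal shares of 1/3 among Winifred, Albert, Lydia.
Winifred is living and takes 1/3.
Albert predeceased; the 1/3 allotted to Albert's branch passes to Albert's issue by representation.
The 1/3 is divided into 4 equal shares of 1/12 among Charles, Martin, Tessa, Diana.
Charles is living and takes 1/12.
Martin is living and takes 1/12.
Tessa is living and takes 1/12.
Diana is living and takes 1/12.
Lydia predeceased; the 1/3 allotted to Lydia's branch passes to Lydia's issue by representation.
The 1/3 is divided into 4 equal shares of 1/12 among Beatrice, Oliver, George, Victor.
Beatrice is living and takes 1/12.
Oliver is living and takes 1/12.
George is living and takes 1/12.
Victor is living and takes 1/12.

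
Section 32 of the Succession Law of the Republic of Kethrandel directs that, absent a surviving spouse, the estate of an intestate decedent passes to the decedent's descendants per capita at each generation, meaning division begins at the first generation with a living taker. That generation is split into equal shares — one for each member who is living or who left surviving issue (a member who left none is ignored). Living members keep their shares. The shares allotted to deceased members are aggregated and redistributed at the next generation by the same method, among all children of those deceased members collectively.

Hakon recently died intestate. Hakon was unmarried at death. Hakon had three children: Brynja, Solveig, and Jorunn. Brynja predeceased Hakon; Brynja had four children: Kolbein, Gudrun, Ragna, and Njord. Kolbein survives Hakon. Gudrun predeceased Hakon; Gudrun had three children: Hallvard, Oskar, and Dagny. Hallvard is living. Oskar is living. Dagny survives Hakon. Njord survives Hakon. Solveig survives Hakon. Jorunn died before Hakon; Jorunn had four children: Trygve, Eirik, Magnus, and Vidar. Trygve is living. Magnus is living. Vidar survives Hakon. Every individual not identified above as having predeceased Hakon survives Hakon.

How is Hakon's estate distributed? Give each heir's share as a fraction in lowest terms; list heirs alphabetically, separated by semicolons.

Dagny 1/36; Eirik 1/12; Hallvard 1/36; Kolbein 1/12; Magnus 1/12; Njord 1/12; Oskar 1/36; Ragna 1/12; Solveig 1/3; Trygve 1/12; Vidar 1/12

There is no surviving spouse, so the entire estate passes to Hakon's descendants per capita at each generation.
At generation 1 (Brynja, Solveig, Jorunn) there are 3 shares of (1)/3 = 1/3 each.
Living: Solveig — each takes 1/3.
Deceased: Brynja and Jorunn. Their combined 2/3 is pooled and carried to generation 2.
At generation 2 (Kolbein, Gudrun, Ragna, Njord, Trygve, Eirik, Magnus, Vidar) there are 8 shares of (2/3)/8 = 1/12 each.
Living: Kolbein, Ragna, Njord, Trygve, Eirik, Magnus, and Vidar — each takes 1/12.
Deceased: Gudrun. That 1/12 share is carried to generation 3.
At generation 3 (Hallvard, Oskar, Dagny) there are 3 shares of (1/12)/3 = 1/36 each.
Living: Hallvard, Oskar, and Dagny — each takes 1/36.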